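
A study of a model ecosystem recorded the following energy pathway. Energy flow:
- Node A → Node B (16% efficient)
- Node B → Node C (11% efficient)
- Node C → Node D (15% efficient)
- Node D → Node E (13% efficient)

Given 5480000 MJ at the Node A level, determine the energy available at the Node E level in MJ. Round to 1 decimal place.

Node B: 5480000 × 0.16 = 876800 MJ
Node C: 876800 × 0.11 = 96448 MJ
Node D: 96448 × 0.15 = 14467.2 MJ
Node E: 14467.2 × 0.13 = 1880.736 MJ

1880.7 MJ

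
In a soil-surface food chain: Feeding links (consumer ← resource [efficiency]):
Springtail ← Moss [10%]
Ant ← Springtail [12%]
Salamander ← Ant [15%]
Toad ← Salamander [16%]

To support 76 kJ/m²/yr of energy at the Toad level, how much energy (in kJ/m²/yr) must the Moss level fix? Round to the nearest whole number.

Cumulative transfer efficiency: 0.1 × 0.12 × 0.15 × 0.16 = 0.000288
Moss energy = 76 / 0.000288 = 263889 kJ/m²/yr

263889 kJ/m²/yr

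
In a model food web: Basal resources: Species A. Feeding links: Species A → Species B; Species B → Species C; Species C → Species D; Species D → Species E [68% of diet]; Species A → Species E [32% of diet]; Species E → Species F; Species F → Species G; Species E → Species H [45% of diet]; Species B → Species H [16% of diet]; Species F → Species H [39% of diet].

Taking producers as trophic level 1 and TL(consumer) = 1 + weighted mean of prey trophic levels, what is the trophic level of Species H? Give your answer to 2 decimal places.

Species B: 1 + 1 = 2
Species C: 1 + 2 = 3
Species D: 1 + 3 = 4
Species E: 1 + (0.68×4 + 0.32×1) = 4.04
Species F: 1 + 4.04 = 5.04
Species G: 1 + 5.04 = 6.04
Species H: 1 + (0.45×4.04 + 0.16×2 + 0.39×5.04) = 5.1036

5.10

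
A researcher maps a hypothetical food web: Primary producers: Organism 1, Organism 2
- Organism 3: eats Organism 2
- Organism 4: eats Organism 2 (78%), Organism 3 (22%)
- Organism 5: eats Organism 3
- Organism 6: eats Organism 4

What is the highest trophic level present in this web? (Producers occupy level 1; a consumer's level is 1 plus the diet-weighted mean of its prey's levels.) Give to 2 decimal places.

Organism 3: 1 + 1 = 2
Organism 4: 1 + (0.78×1 + 0.22×2) = 2.22
Organism 5: 1 + 2 = 3
Organism 6: 1 + 2.22 = 3.22

3.22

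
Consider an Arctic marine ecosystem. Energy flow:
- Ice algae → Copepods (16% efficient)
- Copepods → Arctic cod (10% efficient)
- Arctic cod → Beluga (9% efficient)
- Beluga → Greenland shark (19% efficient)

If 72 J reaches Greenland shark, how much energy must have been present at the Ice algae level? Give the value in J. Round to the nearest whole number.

Cumulative transfer efficiency: 0.16 × 0.1 × 0.09 × 0.19 = 0.0002736
Ice algae energy = 72 / 0.0002736 = 263158 J

263158 J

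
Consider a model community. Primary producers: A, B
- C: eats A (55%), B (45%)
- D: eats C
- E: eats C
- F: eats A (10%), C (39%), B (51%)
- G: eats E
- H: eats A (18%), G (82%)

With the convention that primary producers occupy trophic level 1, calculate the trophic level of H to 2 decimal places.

4.46

C: 1 + (0.55×1 + 0.45×1) = 2
D: 1 + 2 = 3
E: 1 + 2 = 3
F: 1 + (0.1×1 + 0.39×2 + 0.51×1) = 2.39
G: 1 + 3 = 4
H: 1 + (0.18×1 + 0.82×4) = 4.46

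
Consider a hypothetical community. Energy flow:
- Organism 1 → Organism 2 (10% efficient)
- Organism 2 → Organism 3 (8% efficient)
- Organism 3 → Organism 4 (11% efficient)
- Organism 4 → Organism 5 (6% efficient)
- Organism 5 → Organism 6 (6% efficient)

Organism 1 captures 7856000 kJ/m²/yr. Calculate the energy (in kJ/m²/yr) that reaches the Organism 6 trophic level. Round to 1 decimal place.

Organism 2: 7856000 × 0.1 = 785600 kJ/m²/yr
Organism 3: 785600 × 0.08 = 62848 kJ/m²/yr
Organism 4: 62848 × 0.11 = 6913.28 kJ/m²/yr
Organism 5: 6913.28 × 0.06 = 414.7968 kJ/m²/yr
Organism 6: 414.7968 × 0.06 = 24.887808 kJ/m²/yr

24.9 kJ/m²/yr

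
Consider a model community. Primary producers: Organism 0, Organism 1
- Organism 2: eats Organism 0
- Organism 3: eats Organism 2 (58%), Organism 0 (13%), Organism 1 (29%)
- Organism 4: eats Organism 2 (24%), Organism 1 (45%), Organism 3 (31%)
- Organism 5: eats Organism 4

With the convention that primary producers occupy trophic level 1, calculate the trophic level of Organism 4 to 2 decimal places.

Organism 2: 1 + 1 = 2
Organism 3: 1 + (0.58×2 + 0.13×1 + 0.29×1) = 2.58
Organism 4: 1 + (0.24×2 + 0.45×1 + 0.31×2.58) = 2.7298
Organism 5: 1 + 2.7298 = 3.7298

2.73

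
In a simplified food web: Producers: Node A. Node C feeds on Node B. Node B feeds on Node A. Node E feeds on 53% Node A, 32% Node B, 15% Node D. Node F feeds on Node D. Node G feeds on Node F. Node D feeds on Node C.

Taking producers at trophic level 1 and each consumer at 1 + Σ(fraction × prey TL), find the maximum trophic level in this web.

6

Node B: 1 + 1 = 2
Node C: 1 + 2 = 3
Node D: 1 + 3 = 4
Node E: 1 + (0.53×1 + 0.32×2 + 0.15×4) = 2.77
Node F: 1 + 4 = 5
Node G: 1 + 5 = 6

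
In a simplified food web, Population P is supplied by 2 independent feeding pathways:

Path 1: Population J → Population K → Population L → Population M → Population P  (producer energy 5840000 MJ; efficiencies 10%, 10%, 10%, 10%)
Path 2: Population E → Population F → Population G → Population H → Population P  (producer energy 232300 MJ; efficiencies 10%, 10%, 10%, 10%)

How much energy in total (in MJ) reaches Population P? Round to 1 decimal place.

Path 1: 5840000 × 0.1 × 0.1 × 0.1 × 0.1 = 584 MJ
Path 2: 232300 × 0.1 × 0.1 × 0.1 × 0.1 = 23.23 MJ
Total at Population P: 584 + 23.23 = 607.23 MJ

607.2 MJ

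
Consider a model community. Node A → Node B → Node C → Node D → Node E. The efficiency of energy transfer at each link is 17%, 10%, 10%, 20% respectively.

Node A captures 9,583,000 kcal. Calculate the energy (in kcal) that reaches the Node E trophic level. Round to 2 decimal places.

Node B: 9583000 × 0.17 = 1629110 kcal
Node C: 1629110 × 0.1 = 162911 kcal
Node D: 162911 × 0.1 = 16291.1 kcal
Node E: 16291.1 × 0.2 = 3258.22 kcal

3258.22 kcal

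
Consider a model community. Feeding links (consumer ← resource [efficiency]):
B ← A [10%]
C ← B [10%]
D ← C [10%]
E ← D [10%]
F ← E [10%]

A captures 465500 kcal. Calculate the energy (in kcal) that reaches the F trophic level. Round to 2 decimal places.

B: 465500 × 0.1 = 46550 kcal
C: 46550 × 0.1 = 4655 kcal
D: 4655 × 0.1 = 465.5 kcal
E: 465.5 × 0.1 = 46.55 kcal
F: 46.55 × 0.1 = 4.655 kcal

4.66 kcal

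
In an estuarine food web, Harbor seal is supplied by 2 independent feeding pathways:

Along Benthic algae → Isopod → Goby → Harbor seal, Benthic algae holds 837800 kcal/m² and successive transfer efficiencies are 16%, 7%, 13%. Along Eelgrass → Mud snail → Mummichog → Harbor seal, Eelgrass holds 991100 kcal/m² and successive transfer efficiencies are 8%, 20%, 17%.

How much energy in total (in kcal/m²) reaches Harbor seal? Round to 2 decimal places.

3915.63 kcal/m²

Via Benthic algae: 837800 × 0.16 × 0.07 × 0.13 = 1219.8368 kcal/m²
Via Eelgrass: 991100 × 0.08 × 0.2 × 0.17 = 2695.792 kcal/m²
Total at Harbor seal: 1219.8368 + 2695.792 = 3915.6288 kcal/m²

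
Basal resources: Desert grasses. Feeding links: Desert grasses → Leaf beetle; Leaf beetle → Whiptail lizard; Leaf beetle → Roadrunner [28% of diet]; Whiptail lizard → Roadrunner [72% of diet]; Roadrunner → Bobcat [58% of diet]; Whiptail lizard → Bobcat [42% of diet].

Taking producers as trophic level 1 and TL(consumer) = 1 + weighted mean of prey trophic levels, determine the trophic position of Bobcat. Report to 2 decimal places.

Leaf beetle: 1 + 1 = 2
Whiptail lizard: 1 + 2 = 3
Roadrunner: 1 + (0.28×2 + 0.72×3) = 3.72
Bobcat: 1 + (0.58×3.72 + 0.42×3) = 4.4176

4.42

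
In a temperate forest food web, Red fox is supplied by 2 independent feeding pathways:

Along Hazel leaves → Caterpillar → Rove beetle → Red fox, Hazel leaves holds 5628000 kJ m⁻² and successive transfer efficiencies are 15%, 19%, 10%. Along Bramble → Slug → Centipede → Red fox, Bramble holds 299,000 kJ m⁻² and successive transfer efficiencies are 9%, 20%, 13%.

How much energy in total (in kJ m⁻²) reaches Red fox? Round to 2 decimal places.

Via Hazel leaves: 5628000 × 0.15 × 0.19 × 0.1 = 16039.8 kJ m⁻²
Via Bramble: 299000 × 0.09 × 0.2 × 0.13 = 699.66 kJ m⁻²
Total at Red fox: 16039.8 + 699.66 = 16739.46 kJ m⁻²

16739.46 kJ m⁻²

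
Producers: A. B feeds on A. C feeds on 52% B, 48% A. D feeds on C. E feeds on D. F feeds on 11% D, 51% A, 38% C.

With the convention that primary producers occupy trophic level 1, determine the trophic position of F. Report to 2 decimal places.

2.85

B: 1 + 1 = 2
C: 1 + (0.52×2 + 0.48×1) = 2.52
D: 1 + 2.52 = 3.52
E: 1 + 3.52 = 4.52
F: 1 + (0.11×3.52 + 0.51×1 + 0.38×2.52) = 2.8548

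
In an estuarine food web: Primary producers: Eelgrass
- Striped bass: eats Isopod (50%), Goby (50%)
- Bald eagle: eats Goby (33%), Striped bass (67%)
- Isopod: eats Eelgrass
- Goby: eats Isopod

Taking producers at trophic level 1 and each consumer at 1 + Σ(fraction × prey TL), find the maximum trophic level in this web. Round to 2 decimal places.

4.34

Isopod: 1 + 1 = 2
Goby: 1 + 2 = 3
Striped bass: 1 + (0.5×2 + 0.5×3) = 3.5
Bald eagle: 1 + (0.33×3 + 0.67×3.5) = 4.335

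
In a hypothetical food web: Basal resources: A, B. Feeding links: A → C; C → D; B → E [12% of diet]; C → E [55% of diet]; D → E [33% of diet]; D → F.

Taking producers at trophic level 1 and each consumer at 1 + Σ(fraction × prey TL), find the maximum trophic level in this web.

4

C: 1 + 1 = 2
D: 1 + 2 = 3
E: 1 + (0.12×1 + 0.55×2 + 0.33×3) = 3.21
F: 1 + 3 = 4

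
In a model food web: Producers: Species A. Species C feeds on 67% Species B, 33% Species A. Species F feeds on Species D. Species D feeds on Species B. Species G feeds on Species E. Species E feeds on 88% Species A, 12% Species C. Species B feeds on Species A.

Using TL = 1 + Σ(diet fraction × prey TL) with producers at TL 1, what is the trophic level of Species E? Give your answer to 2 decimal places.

Species B: 1 + 1 = 2
Species C: 1 + (0.67×2 + 0.33×1) = 2.67
Species D: 1 + 2 = 3
Species E: 1 + (0.88×1 + 0.12×2.67) = 2.2004
Species F: 1 + 3 = 4
Species G: 1 + 2.2004 = 3.2004

2.20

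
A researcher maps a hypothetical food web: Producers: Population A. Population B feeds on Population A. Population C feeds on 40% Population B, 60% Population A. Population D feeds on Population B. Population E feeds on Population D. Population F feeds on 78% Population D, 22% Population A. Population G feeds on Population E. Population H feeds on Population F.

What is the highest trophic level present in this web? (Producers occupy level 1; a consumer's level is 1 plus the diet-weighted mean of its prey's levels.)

5

Population B: 1 + 1 = 2
Population C: 1 + (0.4×2 + 0.6×1) = 2.4
Population D: 1 + 2 = 3
Population E: 1 + 3 = 4
Population F: 1 + (0.78×3 + 0.22×1) = 3.56
Population G: 1 + 4 = 5
Population H: 1 + 3.56 = 4.56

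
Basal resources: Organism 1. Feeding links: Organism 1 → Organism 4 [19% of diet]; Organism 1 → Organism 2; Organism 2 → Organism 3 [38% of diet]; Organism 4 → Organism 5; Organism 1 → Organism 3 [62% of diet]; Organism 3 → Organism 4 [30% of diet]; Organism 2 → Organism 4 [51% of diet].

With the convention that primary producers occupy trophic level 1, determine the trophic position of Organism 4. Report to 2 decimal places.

Organism 2: 1 + 1 = 2
Organism 3: 1 + (0.38×2 + 0.62×1) = 2.38
Organism 4: 1 + (0.3×2.38 + 0.19×1 + 0.51×2) = 2.924
Organism 5: 1 + 2.924 = 3.924

2.92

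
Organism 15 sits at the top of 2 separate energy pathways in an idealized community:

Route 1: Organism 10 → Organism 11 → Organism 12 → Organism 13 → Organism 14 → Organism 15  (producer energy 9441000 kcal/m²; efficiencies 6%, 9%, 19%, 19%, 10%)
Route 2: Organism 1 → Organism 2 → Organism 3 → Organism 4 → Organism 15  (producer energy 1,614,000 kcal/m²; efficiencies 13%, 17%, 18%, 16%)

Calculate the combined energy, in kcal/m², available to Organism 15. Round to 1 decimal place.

1211.3 kcal/m²

Route 1: 9441000 × 0.06 × 0.09 × 0.19 × 0.19 × 0.1 = 184.042854 kcal/m²
Route 2: 1614000 × 0.13 × 0.17 × 0.18 × 0.16 = 1027.27872 kcal/m²
Total at Organism 15: 184.042854 + 1027.27872 = 1211.321574 kcal/m²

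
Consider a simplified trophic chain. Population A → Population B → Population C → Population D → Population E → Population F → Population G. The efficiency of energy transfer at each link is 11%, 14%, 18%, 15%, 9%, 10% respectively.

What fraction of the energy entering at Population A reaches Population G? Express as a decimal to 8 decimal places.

0.00000374

Product of link efficiencies: 0.11 × 0.14 × 0.18 × 0.15 × 0.09 × 0.1 = 0.0000037422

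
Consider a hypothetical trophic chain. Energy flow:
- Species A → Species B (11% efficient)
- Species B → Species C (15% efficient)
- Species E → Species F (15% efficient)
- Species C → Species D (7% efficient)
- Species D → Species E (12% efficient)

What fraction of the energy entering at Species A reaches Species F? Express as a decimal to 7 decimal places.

Product of link efficiencies: 0.11 × 0.15 × 0.07 × 0.12 × 0.15 = 0.00002079

0.0000208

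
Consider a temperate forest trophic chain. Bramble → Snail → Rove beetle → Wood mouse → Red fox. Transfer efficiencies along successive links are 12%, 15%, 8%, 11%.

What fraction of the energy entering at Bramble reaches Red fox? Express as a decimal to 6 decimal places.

0.000158

Product of link efficiencies: 0.12 × 0.15 × 0.08 × 0.11 = 0.0001584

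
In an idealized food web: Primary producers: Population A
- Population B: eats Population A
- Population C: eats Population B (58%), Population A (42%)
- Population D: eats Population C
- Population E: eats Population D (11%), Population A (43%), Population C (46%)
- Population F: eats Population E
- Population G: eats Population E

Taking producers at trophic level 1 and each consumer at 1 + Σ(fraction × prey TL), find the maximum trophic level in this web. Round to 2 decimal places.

Population B: 1 + 1 = 2
Population C: 1 + (0.58×2 + 0.42×1) = 2.58
Population D: 1 + 2.58 = 3.58
Population E: 1 + (0.11×3.58 + 0.43×1 + 0.46×2.58) = 3.0106
Population F: 1 + 3.0106 = 4.0106
Population G: 1 + 3.0106 = 4.0106

4.01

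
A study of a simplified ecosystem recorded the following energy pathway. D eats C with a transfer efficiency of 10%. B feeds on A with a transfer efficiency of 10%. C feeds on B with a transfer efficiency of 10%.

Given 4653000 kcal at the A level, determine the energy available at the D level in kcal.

4653 kcal

B: 4653000 × 0.1 = 465300 kcal
C: 465300 × 0.1 = 46530 kcal
D: 46530 × 0.1 = 4653 kcal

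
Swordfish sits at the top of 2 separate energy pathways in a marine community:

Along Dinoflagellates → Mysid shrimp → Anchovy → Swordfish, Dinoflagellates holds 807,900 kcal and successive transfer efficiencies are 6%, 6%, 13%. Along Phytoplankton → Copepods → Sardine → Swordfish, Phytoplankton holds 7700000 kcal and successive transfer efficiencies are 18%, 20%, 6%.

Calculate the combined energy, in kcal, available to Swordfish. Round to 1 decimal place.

17010.1 kcal

Via Dinoflagellates: 807900 × 0.06 × 0.06 × 0.13 = 378.0972 kcal
Via Phytoplankton: 7700000 × 0.18 × 0.2 × 0.06 = 16632 kcal
Total at Swordfish: 378.0972 + 16632 = 17010.0972 kcal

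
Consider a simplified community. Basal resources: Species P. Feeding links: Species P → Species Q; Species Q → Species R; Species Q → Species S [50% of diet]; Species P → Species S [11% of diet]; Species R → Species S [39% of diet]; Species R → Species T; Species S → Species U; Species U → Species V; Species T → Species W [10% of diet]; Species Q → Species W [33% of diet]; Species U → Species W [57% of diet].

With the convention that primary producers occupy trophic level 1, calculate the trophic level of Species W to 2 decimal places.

4.50

Species Q: 1 + 1 = 2
Species R: 1 + 2 = 3
Species S: 1 + (0.5×2 + 0.11×1 + 0.39×3) = 3.28
Species T: 1 + 3 = 4
Species U: 1 + 3.28 = 4.28
Species V: 1 + 4.28 = 5.28
Species W: 1 + (0.1×4 + 0.33×2 + 0.57×4.28) = 4.4996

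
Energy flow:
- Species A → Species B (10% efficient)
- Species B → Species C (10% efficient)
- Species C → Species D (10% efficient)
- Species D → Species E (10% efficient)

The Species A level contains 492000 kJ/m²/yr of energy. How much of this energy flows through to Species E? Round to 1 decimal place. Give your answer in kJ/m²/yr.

49.2 kJ/m²/yr

Species B: 492000 × 0.1 = 49200 kJ/m²/yr
Species C: 49200 × 0.1 = 4920 kJ/m²/yr
Species D: 4920 × 0.1 = 492 kJ/m²/yr
Species E: 492 × 0.1 = 49.2 kJ/m²/yr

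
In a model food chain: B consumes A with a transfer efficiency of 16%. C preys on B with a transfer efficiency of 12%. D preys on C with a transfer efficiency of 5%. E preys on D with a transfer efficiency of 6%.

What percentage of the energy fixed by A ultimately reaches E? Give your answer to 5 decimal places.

0.00576%

Product of link efficiencies: 0.16 × 0.12 × 0.05 × 0.06 = 0.0000576
As a percentage: 0.0000576 × 100 = 0.00576%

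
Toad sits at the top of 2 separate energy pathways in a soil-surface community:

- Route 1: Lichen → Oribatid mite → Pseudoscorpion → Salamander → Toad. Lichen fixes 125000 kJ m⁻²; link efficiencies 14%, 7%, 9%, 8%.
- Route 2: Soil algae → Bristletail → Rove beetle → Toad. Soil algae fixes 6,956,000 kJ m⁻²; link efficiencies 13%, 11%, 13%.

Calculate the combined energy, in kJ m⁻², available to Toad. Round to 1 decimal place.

12940.0 kJ m⁻²

Route 1: 125000 × 0.14 × 0.07 × 0.09 × 0.08 = 8.82 kJ m⁻²
Route 2: 6956000 × 0.13 × 0.11 × 0.13 = 12931.204 kJ m⁻²
Total at Toad: 8.82 + 12931.204 = 12940.024 kJ m⁻²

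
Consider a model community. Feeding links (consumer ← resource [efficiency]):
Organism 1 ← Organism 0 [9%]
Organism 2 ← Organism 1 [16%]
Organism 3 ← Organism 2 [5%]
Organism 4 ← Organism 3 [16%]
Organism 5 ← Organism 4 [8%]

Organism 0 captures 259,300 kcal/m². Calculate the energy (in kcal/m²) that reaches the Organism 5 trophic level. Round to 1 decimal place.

2.4 kcal/m²

Organism 1: 259300 × 0.09 = 23337 kcal/m²
Organism 2: 23337 × 0.16 = 3733.92 kcal/m²
Organism 3: 3733.92 × 0.05 = 186.696 kcal/m²
Organism 4: 186.696 × 0.16 = 29.87136 kcal/m²
Organism 5: 29.87136 × 0.08 = 2.3897088 kcal/m²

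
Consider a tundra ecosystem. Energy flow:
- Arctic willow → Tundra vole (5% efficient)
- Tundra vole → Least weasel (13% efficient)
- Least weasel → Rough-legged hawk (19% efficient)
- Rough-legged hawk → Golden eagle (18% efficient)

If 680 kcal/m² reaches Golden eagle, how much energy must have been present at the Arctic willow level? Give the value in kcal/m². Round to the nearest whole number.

3058929 kcal/m²

Cumulative transfer efficiency: 0.05 × 0.13 × 0.19 × 0.18 = 0.0002223
Arctic willow energy = 680 / 0.0002223 = 3058929 kcal/m²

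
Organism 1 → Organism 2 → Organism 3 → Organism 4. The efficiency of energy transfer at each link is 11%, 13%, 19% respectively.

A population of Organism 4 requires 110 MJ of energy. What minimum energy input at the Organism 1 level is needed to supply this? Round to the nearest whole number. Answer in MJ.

40486 MJ

Cumulative transfer efficiency: 0.11 × 0.13 × 0.19 = 0.002717
Organism 1 energy = 110 / 0.002717 = 40486 MJ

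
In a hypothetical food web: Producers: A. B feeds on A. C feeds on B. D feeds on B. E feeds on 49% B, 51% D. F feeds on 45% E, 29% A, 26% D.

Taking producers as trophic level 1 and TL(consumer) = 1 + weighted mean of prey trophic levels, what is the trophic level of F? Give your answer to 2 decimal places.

B: 1 + 1 = 2
C: 1 + 2 = 3
D: 1 + 2 = 3
E: 1 + (0.49×2 + 0.51×3) = 3.51
F: 1 + (0.45×3.51 + 0.29×1 + 0.26×3) = 3.6495

3.65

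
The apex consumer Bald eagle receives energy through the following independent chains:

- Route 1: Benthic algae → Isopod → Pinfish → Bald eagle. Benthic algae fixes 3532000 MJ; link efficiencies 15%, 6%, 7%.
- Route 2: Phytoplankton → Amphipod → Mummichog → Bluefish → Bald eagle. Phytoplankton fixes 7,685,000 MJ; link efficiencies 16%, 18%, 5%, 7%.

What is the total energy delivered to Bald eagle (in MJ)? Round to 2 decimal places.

Route 1: 3532000 × 0.15 × 0.06 × 0.07 = 2225.16 MJ
Route 2: 7685000 × 0.16 × 0.18 × 0.05 × 0.07 = 774.648 MJ
Total at Bald eagle: 2225.16 + 774.648 = 2999.808 MJ

2999.81 MJ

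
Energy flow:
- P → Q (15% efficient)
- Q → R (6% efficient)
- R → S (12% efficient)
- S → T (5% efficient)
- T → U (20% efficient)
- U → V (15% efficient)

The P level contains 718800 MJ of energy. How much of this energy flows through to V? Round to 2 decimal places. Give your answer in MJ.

1.16 MJ

Q: 718800 × 0.15 = 107820 MJ
R: 107820 × 0.06 = 6469.2 MJ
S: 6469.2 × 0.12 = 776.304 MJ
T: 776.304 × 0.05 = 38.8152 MJ
U: 38.8152 × 0.2 = 7.76304 MJ
V: 7.76304 × 0.15 = 1.164456 MJ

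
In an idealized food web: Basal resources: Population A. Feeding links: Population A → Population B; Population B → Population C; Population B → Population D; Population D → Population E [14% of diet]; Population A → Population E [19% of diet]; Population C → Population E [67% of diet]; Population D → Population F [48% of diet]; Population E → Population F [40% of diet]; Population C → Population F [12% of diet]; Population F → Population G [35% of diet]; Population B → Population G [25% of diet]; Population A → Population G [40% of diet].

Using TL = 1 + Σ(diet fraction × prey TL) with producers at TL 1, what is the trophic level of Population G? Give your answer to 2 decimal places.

3.39

Population B: 1 + 1 = 2
Population C: 1 + 2 = 3
Population D: 1 + 2 = 3
Population E: 1 + (0.14×3 + 0.19×1 + 0.67×3) = 3.62
Population F: 1 + (0.48×3 + 0.4×3.62 + 0.12×3) = 4.248
Population G: 1 + (0.35×4.248 + 0.25×2 + 0.4×1) = 3.3868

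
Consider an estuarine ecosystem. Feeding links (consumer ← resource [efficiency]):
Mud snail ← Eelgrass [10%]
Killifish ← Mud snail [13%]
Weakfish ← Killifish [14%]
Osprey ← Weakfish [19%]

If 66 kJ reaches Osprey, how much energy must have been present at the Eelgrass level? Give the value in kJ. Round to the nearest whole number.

190862 kJ

Cumulative transfer efficiency: 0.1 × 0.13 × 0.14 × 0.19 = 0.0003458
Eelgrass energy = 66 / 0.0003458 = 190862 kJ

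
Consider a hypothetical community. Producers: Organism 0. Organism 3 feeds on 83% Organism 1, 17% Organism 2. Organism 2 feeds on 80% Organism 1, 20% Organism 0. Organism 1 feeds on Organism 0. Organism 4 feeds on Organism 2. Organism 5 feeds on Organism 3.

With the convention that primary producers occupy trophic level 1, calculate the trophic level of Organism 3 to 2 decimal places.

Organism 1: 1 + 1 = 2
Organism 2: 1 + (0.8×2 + 0.2×1) = 2.8
Organism 3: 1 + (0.83×2 + 0.17×2.8) = 3.136
Organism 4: 1 + 2.8 = 3.8
Organism 5: 1 + 3.136 = 4.136

3.14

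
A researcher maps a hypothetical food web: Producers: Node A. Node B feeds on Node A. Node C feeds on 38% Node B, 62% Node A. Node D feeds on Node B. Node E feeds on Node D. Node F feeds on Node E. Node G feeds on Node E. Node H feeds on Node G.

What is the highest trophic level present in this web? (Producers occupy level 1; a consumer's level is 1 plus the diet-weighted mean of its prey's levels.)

6

Node B: 1 + 1 = 2
Node C: 1 + (0.38×2 + 0.62×1) = 2.38
Node D: 1 + 2 = 3
Node E: 1 + 3 = 4
Node F: 1 + 4 = 5
Node G: 1 + 4 = 5
Node H: 1 + 5 = 6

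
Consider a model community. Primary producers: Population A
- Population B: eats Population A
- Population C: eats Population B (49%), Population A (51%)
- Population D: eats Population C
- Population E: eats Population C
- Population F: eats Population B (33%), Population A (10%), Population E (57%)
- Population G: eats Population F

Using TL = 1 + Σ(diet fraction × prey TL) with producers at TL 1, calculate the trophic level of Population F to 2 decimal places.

Population B: 1 + 1 = 2
Population C: 1 + (0.49×2 + 0.51×1) = 2.49
Population D: 1 + 2.49 = 3.49
Population E: 1 + 2.49 = 3.49
Population F: 1 + (0.33×2 + 0.1×1 + 0.57×3.49) = 3.7493
Population G: 1 + 3.7493 = 4.7493

3.75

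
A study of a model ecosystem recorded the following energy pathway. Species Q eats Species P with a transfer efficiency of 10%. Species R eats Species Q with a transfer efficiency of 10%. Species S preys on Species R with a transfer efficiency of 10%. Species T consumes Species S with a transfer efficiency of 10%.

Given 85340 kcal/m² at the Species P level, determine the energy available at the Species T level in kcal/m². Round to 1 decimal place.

8.5 kcal/m²

Species Q: 85340 × 0.1 = 8534 kcal/m²
Species R: 8534 × 0.1 = 853.4 kcal/m²
Species S: 853.4 × 0.1 = 85.34 kcal/m²
Species T: 85.34 × 0.1 = 8.534 kcal/m²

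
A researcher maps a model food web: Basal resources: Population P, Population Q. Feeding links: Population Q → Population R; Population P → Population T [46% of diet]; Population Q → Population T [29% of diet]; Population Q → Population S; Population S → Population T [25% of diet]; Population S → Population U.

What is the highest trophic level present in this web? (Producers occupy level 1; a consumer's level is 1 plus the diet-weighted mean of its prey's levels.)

Population R: 1 + 1 = 2
Population S: 1 + 1 = 2
Population T: 1 + (0.25×2 + 0.46×1 + 0.29×1) = 2.25
Population U: 1 + 2 = 3

3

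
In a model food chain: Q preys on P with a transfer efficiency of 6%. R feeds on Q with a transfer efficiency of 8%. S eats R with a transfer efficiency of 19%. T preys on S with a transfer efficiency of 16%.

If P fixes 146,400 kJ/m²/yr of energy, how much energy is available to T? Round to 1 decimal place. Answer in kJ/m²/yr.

Q: 146400 × 0.06 = 8784 kJ/m²/yr
R: 8784 × 0.08 = 702.72 kJ/m²/yr
S: 702.72 × 0.19 = 133.5168 kJ/m²/yr
T: 133.5168 × 0.16 = 21.362688 kJ/m²/yr

21.4 kJ/m²/yr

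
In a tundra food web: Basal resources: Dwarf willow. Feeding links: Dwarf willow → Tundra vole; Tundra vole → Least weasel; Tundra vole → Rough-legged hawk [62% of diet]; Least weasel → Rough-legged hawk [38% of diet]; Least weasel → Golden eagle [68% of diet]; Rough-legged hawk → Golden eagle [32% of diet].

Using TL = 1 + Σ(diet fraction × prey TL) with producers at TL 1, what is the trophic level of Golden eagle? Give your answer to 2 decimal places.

Tundra vole: 1 + 1 = 2
Least weasel: 1 + 2 = 3
Rough-legged hawk: 1 + (0.62×2 + 0.38×3) = 3.38
Golden eagle: 1 + (0.68×3 + 0.32×3.38) = 4.1216

4.12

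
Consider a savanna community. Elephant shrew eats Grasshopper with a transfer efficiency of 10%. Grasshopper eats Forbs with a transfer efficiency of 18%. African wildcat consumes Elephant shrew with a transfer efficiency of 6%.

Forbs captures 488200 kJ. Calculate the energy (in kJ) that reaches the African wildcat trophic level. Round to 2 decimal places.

Grasshopper: 488200 × 0.18 = 87876 kJ
Elephant shrew: 87876 × 0.1 = 8787.6 kJ
African wildcat: 8787.6 × 0.06 = 527.256 kJ

527.26 kJ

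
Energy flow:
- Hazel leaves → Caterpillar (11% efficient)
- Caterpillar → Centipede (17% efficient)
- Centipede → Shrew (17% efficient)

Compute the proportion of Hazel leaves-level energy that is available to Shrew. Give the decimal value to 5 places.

0.00318

Product of link efficiencies: 0.11 × 0.17 × 0.17 = 0.003179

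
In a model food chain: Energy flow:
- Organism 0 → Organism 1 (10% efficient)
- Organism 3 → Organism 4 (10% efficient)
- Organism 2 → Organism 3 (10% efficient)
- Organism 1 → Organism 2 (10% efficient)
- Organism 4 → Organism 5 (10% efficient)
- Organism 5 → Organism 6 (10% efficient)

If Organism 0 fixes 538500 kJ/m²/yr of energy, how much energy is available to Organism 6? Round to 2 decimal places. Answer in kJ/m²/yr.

0.54 kJ/m²/yr

Organism 1: 538500 × 0.1 = 53850 kJ/m²/yr
Organism 2: 53850 × 0.1 = 5385 kJ/m²/yr
Organism 3: 5385 × 0.1 = 538.5 kJ/m²/yr
Organism 4: 538.5 × 0.1 = 53.85 kJ/m²/yr
Organism 5: 53.85 × 0.1 = 5.385 kJ/m²/yr
Organism 6: 5.385 × 0.1 = 0.5385 kJ/m²/yr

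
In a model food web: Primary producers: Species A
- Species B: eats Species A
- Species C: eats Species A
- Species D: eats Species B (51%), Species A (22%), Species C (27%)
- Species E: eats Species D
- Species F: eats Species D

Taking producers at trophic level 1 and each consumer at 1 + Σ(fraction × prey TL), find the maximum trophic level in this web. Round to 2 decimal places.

3.78

Species B: 1 + 1 = 2
Species C: 1 + 1 = 2
Species D: 1 + (0.51×2 + 0.22×1 + 0.27×2) = 2.78
Species E: 1 + 2.78 = 3.78
Species F: 1 + 2.78 = 3.78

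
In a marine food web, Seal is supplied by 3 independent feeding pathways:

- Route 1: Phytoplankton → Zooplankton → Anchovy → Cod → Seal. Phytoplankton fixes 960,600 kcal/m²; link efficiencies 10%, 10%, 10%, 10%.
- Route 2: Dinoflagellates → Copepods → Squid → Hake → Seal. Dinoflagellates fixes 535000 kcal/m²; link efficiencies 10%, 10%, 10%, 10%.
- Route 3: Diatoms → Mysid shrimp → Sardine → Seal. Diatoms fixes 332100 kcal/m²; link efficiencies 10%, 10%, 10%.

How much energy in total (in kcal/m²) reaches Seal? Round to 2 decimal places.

481.66 kcal/m²

Route 1: 960600 × 0.1 × 0.1 × 0.1 × 0.1 = 96.06 kcal/m²
Route 2: 535000 × 0.1 × 0.1 × 0.1 × 0.1 = 53.5 kcal/m²
Route 3: 332100 × 0.1 × 0.1 × 0.1 = 332.1 kcal/m²
Total at Seal: 96.06 + 53.5 + 332.1 = 481.66 kcal/m²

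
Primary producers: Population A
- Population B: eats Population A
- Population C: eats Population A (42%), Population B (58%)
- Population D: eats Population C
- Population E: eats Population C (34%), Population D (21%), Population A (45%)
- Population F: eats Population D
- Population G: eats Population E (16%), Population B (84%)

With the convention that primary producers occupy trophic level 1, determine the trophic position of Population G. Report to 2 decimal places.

Population B: 1 + 1 = 2
Population C: 1 + (0.42×1 + 0.58×2) = 2.58
Population D: 1 + 2.58 = 3.58
Population E: 1 + (0.34×2.58 + 0.21×3.58 + 0.45×1) = 3.079
Population F: 1 + 3.58 = 4.58
Population G: 1 + (0.16×3.079 + 0.84×2) = 3.17264

3.17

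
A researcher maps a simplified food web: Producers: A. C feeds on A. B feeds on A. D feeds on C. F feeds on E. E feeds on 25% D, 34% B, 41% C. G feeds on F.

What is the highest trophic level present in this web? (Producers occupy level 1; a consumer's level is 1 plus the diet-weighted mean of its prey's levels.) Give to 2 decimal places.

B: 1 + 1 = 2
C: 1 + 1 = 2
D: 1 + 2 = 3
E: 1 + (0.25×3 + 0.34×2 + 0.41×2) = 3.25
F: 1 + 3.25 = 4.25
G: 1 + 4.25 = 5.25

5.25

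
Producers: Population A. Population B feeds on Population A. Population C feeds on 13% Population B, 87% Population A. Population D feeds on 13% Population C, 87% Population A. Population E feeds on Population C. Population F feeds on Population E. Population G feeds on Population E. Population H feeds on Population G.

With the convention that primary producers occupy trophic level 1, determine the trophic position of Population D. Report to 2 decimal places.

Population B: 1 + 1 = 2
Population C: 1 + (0.13×2 + 0.87×1) = 2.13
Population D: 1 + (0.13×2.13 + 0.87×1) = 2.1469
Population E: 1 + 2.13 = 3.13
Population F: 1 + 3.13 = 4.13
Population G: 1 + 3.13 = 4.13
Population H: 1 + 4.13 = 5.13

2.15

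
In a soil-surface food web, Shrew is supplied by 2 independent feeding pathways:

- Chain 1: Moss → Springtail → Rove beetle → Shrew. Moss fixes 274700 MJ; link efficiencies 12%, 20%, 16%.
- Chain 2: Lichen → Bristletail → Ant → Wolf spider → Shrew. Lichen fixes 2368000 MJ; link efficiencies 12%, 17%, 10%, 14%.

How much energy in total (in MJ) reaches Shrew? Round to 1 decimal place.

Chain 1: 274700 × 0.12 × 0.2 × 0.16 = 1054.848 MJ
Chain 2: 2368000 × 0.12 × 0.17 × 0.1 × 0.14 = 676.3008 MJ
Total at Shrew: 1054.848 + 676.3008 = 1731.1488 MJ

1731.1 MJ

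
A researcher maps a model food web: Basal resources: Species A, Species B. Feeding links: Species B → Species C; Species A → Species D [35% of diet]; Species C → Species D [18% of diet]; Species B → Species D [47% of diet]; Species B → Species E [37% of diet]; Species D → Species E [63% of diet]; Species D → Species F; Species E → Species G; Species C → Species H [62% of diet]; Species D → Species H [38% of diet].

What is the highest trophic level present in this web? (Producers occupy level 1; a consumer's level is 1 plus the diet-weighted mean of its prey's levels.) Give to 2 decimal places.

3.74

Species C: 1 + 1 = 2
Species D: 1 + (0.35×1 + 0.18×2 + 0.47×1) = 2.18
Species E: 1 + (0.37×1 + 0.63×2.18) = 2.7434
Species F: 1 + 2.18 = 3.18
Species G: 1 + 2.7434 = 3.7434
Species H: 1 + (0.62×2 + 0.38×2.18) = 3.0684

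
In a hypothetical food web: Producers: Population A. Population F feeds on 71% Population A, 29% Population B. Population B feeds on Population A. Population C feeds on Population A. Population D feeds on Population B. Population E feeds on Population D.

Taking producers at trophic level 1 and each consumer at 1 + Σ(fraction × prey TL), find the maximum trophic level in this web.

Population B: 1 + 1 = 2
Population C: 1 + 1 = 2
Population D: 1 + 2 = 3
Population E: 1 + 3 = 4
Population F: 1 + (0.71×1 + 0.29×2) = 2.29

4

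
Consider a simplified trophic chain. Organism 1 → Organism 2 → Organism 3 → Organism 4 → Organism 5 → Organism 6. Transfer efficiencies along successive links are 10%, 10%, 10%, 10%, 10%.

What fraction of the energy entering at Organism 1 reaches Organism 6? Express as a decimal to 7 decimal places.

Product of link efficiencies: 0.1 × 0.1 × 0.1 × 0.1 × 0.1 = 0.00001

0.0000100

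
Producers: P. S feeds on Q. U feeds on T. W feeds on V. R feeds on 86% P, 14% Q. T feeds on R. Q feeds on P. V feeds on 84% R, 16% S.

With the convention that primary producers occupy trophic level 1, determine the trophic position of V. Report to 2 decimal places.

3.28

Q: 1 + 1 = 2
R: 1 + (0.86×1 + 0.14×2) = 2.14
S: 1 + 2 = 3
T: 1 + 2.14 = 3.14
U: 1 + 3.14 = 4.14
V: 1 + (0.84×2.14 + 0.16×3) = 3.2776
W: 1 + 3.2776 = 4.2776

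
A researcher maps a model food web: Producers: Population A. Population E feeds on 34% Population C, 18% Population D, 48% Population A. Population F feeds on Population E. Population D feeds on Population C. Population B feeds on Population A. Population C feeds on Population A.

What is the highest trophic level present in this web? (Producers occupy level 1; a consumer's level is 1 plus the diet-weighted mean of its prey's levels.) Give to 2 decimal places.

3.70

Population B: 1 + 1 = 2
Population C: 1 + 1 = 2
Population D: 1 + 2 = 3
Population E: 1 + (0.34×2 + 0.18×3 + 0.48×1) = 2.7
Population F: 1 + 2.7 = 3.7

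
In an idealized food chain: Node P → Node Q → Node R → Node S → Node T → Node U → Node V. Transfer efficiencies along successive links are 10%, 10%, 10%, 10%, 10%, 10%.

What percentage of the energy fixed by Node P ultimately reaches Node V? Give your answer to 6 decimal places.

Product of link efficiencies: 0.1 × 0.1 × 0.1 × 0.1 × 0.1 × 0.1 = 0.000001
As a percentage: 0.000001 × 100 = 0.000100%

0.000100%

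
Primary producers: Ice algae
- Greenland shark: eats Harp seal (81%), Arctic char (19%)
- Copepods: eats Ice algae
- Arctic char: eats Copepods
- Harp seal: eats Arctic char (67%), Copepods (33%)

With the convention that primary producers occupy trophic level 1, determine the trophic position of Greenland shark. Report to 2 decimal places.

4.54

Copepods: 1 + 1 = 2
Arctic char: 1 + 2 = 3
Harp seal: 1 + (0.67×3 + 0.33×2) = 3.67
Greenland shark: 1 + (0.81×3.67 + 0.19×3) = 4.5427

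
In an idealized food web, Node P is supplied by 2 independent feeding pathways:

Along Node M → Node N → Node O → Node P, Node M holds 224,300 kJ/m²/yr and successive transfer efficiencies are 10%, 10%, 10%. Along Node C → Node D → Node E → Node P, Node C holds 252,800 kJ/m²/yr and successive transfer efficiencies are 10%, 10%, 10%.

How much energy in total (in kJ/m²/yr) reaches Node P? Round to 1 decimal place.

477.1 kJ/m²/yr

Via Node M: 224300 × 0.1 × 0.1 × 0.1 = 224.3 kJ/m²/yr
Via Node C: 252800 × 0.1 × 0.1 × 0.1 = 252.8 kJ/m²/yr
Total at Node P: 224.3 + 252.8 = 477.1 kJ/m²/yr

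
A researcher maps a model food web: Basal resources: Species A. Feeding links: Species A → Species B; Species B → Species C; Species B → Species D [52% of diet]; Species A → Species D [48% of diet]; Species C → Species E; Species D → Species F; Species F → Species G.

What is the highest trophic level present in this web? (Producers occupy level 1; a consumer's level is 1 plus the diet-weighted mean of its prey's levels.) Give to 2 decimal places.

Species B: 1 + 1 = 2
Species C: 1 + 2 = 3
Species D: 1 + (0.52×2 + 0.48×1) = 2.52
Species E: 1 + 3 = 4
Species F: 1 + 2.52 = 3.52
Species G: 1 + 3.52 = 4.52

4.52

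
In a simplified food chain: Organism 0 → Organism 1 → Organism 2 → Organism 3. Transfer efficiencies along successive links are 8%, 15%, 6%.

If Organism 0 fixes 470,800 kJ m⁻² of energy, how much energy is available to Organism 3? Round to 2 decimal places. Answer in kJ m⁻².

Organism 1: 470800 × 0.08 = 37664 kJ m⁻²
Organism 2: 37664 × 0.15 = 5649.6 kJ m⁻²
Organism 3: 5649.6 × 0.06 = 338.976 kJ m⁻²

338.98 kJ m⁻²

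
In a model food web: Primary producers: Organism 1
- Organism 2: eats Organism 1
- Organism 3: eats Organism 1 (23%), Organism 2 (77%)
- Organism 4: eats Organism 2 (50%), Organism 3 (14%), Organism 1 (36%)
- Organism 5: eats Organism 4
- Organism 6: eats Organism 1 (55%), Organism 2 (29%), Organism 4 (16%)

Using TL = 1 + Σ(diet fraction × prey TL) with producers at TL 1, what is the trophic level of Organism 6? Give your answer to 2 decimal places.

Organism 2: 1 + 1 = 2
Organism 3: 1 + (0.23×1 + 0.77×2) = 2.77
Organism 4: 1 + (0.5×2 + 0.14×2.77 + 0.36×1) = 2.7478
Organism 5: 1 + 2.7478 = 3.7478
Organism 6: 1 + (0.55×1 + 0.29×2 + 0.16×2.7478) = 2.569648

2.57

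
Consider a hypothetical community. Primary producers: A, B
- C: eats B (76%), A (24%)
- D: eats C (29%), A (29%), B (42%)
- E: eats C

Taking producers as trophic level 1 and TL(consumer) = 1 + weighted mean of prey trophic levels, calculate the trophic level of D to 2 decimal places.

2.29

C: 1 + (0.76×1 + 0.24×1) = 2
D: 1 + (0.29×2 + 0.29×1 + 0.42×1) = 2.29
E: 1 + 2 = 3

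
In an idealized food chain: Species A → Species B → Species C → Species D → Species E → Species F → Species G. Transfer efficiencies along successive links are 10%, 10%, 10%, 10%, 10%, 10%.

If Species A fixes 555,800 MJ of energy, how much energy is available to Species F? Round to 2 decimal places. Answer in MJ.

Species B: 555800 × 0.1 = 55580 MJ
Species C: 55580 × 0.1 = 5558 MJ
Species D: 5558 × 0.1 = 555.8 MJ
Species E: 555.8 × 0.1 = 55.58 MJ
Species F: 55.58 × 0.1 = 5.558 MJ

5.56 MJ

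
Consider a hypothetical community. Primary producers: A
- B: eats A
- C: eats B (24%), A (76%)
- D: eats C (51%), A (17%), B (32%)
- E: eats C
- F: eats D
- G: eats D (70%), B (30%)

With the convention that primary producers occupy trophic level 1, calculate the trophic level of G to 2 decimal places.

3.67

B: 1 + 1 = 2
C: 1 + (0.24×2 + 0.76×1) = 2.24
D: 1 + (0.51×2.24 + 0.17×1 + 0.32×2) = 2.9524
E: 1 + 2.24 = 3.24
F: 1 + 2.9524 = 3.9524
G: 1 + (0.7×2.9524 + 0.3×2) = 3.66668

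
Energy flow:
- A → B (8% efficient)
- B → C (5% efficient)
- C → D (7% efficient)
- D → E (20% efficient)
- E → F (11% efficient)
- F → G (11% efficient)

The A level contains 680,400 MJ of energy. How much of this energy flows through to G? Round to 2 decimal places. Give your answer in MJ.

B: 680400 × 0.08 = 54432 MJ
C: 54432 × 0.05 = 2721.6 MJ
D: 2721.6 × 0.07 = 190.512 MJ
E: 190.512 × 0.2 = 38.1024 MJ
F: 38.1024 × 0.11 = 4.191264 MJ
G: 4.191264 × 0.11 = 0.46103904 MJ

0.46 MJ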